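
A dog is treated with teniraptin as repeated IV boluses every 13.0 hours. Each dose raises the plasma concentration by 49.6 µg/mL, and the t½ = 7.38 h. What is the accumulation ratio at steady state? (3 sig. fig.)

k = ln 2 / 7.38 = 0.09392 h⁻¹
Fraction remaining after one interval: e^(−kτ) = e^(−0.09392 × 13.0) = 0.2949
R = 1 / (1 − 0.2949) = 1 / 0.7051 ≈ 1.42

1.42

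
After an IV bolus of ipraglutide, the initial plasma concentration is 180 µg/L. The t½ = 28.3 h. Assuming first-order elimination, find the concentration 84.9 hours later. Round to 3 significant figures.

22.5 µg/L

k = ln 2 / 28.3 = 0.02449 h⁻¹
84.9 h is 3.000 half-lives, so C = 180 × (1/2)^3.000 = 180 × 0.1250 ≈ 22.5 µg/L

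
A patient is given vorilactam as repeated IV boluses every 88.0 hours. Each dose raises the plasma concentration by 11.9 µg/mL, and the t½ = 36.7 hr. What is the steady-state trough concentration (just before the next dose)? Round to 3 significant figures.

k = ln 2 / 36.7 = 0.01889 hr⁻¹
Fraction remaining after one interval: e^(−kτ) = e^(−0.01889 × 88.0) = 0.1898
R = 1 / (1 − 0.1898) = 1.234
Css,max = 11.9 × 1.234 = 14.69 µg/mL
Css,min = Css,max × e^(−kτ) = 14.69 × 0.1898 ≈ 2.79 µg/mL

2.79 µg/mL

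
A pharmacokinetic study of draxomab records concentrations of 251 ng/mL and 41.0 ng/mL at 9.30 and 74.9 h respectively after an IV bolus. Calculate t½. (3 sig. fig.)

k = ln(C₁/C₂) / (t₂ − t₁) = ln(251/41.0) / (74.9 − 9.30)
  = 1.812 / 65.60 = 0.02762 h⁻¹
t½ = ln 2 / k = ln 2 / 0.02762 ≈ 25.1 hours

25.1 hours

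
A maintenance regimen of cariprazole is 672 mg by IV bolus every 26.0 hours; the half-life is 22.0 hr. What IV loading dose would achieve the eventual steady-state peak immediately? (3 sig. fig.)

1200 mg

k = ln 2 / 22.0 = 0.03151 hr⁻¹
Accumulation ratio R = 1 / (1 − e^(−kτ)) = 1 / (1 − e^(−0.03151×26.0)) = 1 / (1 − 0.4408) = 1.788
Loading dose = maintenance dose × R = 672 × 1.788 ≈ 1200 mg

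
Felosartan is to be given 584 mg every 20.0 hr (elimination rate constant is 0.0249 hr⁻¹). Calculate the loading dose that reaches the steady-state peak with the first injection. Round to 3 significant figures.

1490 mg

Accumulation ratio R = 1 / (1 − e^(−kτ)) = 1 / (1 − e^(−0.02490×20.0)) = 1 / (1 − 0.6077) = 2.549
Loading dose = maintenance dose × R = 584 × 2.549 ≈ 1490 mg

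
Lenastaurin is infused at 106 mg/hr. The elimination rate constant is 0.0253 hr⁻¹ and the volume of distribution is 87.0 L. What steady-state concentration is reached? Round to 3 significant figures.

CL = k · V = 0.0253 × 87.0 = 2.201 L/hr
Css = rate / CL = 106 / 2.201 ≈ 48.2 mg/L

48.2 mg/L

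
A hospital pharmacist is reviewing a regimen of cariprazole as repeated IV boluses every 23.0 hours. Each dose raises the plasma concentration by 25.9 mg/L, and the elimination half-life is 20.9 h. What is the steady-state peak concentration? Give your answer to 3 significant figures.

48.5 mg/L

k = ln 2 / 20.9 = 0.03316 h⁻¹
Fraction remaining after one interval: e^(−kτ) = e^(−0.03316 × 23.0) = 0.4664
R = 1 / (1 − 0.4664) = 1.874
Css,max = 25.9 × 1.874 ≈ 48.5 mg/L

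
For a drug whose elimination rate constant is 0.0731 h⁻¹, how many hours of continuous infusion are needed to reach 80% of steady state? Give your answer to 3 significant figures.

f = 1 − e^(−kt)  ⇒  t = −ln(1 − f) / k
t = −ln(1 − 0.8) / 0.07310 = 1.609 / 0.07310 ≈ 22.0 hours

22.0 hours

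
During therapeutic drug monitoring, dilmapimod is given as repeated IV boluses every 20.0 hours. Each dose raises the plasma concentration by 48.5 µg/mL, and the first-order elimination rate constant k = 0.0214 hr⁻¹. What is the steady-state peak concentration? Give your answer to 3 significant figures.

Fraction remaining after one interval: e^(−kτ) = e^(−0.02140 × 20.0) = 0.6518
R = 1 / (1 − 0.6518) = 2.872
Css,max = 48.5 × 2.872 ≈ 139 µg/mL

139 µg/mL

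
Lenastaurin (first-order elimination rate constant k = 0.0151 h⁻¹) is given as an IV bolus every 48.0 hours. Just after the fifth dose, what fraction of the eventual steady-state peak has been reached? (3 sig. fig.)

f_n = 1 − e^(−nkτ) = 1 − e^(−5 × 0.01510 × 48.0) = 1 − e^(−3.624) = 1 − 0.02668 ≈ 0.973

0.973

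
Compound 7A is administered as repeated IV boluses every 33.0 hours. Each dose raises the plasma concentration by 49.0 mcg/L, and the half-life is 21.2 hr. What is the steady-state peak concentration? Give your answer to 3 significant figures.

74.2 mcg/L

k = ln 2 / 21.2 = 0.03270 hr⁻¹
Fraction remaining after one interval: e^(−kτ) = e^(−0.03270 × 33.0) = 0.3400
R = 1 / (1 − 0.3400) = 1.515
Css,max = 49.0 × 1.515 ≈ 74.2 mcg/L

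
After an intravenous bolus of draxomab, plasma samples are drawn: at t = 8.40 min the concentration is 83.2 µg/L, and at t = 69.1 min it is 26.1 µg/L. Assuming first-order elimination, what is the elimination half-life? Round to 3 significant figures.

k = ln(C₁/C₂) / (t₂ − t₁) = ln(83.2/26.1) / (69.1 − 8.40)
  = 1.159 / 60.70 = 0.01910 min⁻¹
t½ = ln 2 / k = ln 2 / 0.01910 ≈ 36.3 minutes

36.3 minutes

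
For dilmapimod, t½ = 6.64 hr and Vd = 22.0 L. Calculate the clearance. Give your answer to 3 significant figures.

2.30 L/hr

k = ln 2 / t½ = ln 2 / 6.64 = 0.1044 hr⁻¹
CL = k · V = 0.1044 × 22.0 ≈ 2.30 L/hr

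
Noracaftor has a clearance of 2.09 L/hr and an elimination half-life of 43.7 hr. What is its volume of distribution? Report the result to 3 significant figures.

132 L

k = ln 2 / t½ = ln 2 / 43.7 = 0.01586 hr⁻¹
V = CL / k = 2.09 / 0.01586 ≈ 132 L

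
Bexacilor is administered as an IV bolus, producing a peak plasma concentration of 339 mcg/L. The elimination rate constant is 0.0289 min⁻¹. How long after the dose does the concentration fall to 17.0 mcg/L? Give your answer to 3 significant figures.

104 minutes

C(t) = C₀ e^(−kt)  ⇒  t = ln(C₀/C) / k
t = ln(339/17.0) / 0.02890 = 2.993 / 0.02890 ≈ 104 minutes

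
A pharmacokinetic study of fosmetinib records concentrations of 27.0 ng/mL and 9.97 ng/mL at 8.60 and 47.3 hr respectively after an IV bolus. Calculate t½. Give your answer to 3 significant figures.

26.9 hours

k = ln(C₁/C₂) / (t₂ − t₁) = ln(27.0/9.97) / (47.3 − 8.60)
  = 0.9963 / 38.70 = 0.02574 hr⁻¹
t½ = ln 2 / k = ln 2 / 0.02574 ≈ 26.9 hours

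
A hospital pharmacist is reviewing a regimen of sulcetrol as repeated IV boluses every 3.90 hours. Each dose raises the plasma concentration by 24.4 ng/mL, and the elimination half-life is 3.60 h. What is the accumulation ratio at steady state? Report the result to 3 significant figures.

1.89

k = ln 2 / 3.60 = 0.1925 h⁻¹
Fraction remaining after one interval: e^(−kτ) = e^(−0.1925 × 3.90) = 0.4719
R = 1 / (1 − 0.4719) = 1 / 0.5281 ≈ 1.89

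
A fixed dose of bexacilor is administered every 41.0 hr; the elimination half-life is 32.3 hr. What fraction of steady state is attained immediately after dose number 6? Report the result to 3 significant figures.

k = ln 2 / 32.3 = 0.02146 hr⁻¹
f_n = 1 − e^(−nkτ) = 1 − e^(−6 × 0.02146 × 41.0) = 1 − e^(−5.279) = 1 − 0.005097 ≈ 0.995

0.995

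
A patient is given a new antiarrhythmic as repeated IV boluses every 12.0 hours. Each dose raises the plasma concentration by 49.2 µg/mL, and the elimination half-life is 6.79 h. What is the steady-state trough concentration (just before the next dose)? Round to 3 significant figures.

k = ln 2 / 6.79 = 0.1021 h⁻¹
Fraction remaining after one interval: e^(−kτ) = e^(−0.1021 × 12.0) = 0.2938
R = 1 / (1 − 0.2938) = 1.416
Css,max = 49.2 × 1.416 = 69.66 µg/mL
Css,min = Css,max × e^(−kτ) = 69.66 × 0.2938 ≈ 20.5 µg/mL

20.5 µg/mL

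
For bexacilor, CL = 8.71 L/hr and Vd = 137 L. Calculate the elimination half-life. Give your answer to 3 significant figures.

10.9 hours

k = CL / V = 8.71 / 137 = 0.06358 hr⁻¹
t½ = ln 2 / k = ln 2 / 0.06358 ≈ 10.9 hours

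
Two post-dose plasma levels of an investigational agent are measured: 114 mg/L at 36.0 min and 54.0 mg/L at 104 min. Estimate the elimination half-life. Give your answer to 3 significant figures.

k = ln(C₁/C₂) / (t₂ − t₁) = ln(114/54.0) / (104 − 36.0)
  = 0.7472 / 68.00 = 0.01099 min⁻¹
t½ = ln 2 / k = ln 2 / 0.01099 ≈ 63.1 minutes

63.1 minutes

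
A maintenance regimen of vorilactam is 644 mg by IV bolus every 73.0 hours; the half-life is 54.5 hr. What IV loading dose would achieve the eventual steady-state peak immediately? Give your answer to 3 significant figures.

1060 mg

k = ln 2 / 54.5 = 0.01272 hr⁻¹
Accumulation ratio R = 1 / (1 − e^(−kτ)) = 1 / (1 − e^(−0.01272×73.0)) = 1 / (1 − 0.3952) = 1.653
Loading dose = maintenance dose × R = 644 × 1.653 ≈ 1060 mg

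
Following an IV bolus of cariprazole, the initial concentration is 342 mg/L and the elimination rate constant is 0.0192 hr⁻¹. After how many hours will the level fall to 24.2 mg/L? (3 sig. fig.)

C(t) = C₀ e^(−kt)  ⇒  t = ln(C₀/C) / k
t = ln(342/24.2) / 0.01920 = 2.648 / 0.01920 ≈ 138 hours

138 hours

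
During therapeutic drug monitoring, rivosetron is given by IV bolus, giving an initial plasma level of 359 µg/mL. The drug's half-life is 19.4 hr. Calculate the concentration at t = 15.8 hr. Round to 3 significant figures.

204 µg/mL

k = ln 2 / 19.4 = 0.03573 hr⁻¹
15.8 hr is 0.8144 half-lives, so C = 359 × (1/2)^0.8144 = 359 × 0.5686 ≈ 204 µg/mL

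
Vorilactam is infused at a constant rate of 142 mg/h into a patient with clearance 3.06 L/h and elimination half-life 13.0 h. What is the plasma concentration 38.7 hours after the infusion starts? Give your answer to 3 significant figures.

Css = rate / CL = 142 / 3.06 = 46.41 µg/mL
k = ln 2 / 13.0 = 0.05332 h⁻¹
C(t) = Css (1 − e^(−kt)) = 46.41 × (1 − e^(−2.063)) = 46.41 × 0.8730 ≈ 40.5 µg/mL

40.5 µg/mL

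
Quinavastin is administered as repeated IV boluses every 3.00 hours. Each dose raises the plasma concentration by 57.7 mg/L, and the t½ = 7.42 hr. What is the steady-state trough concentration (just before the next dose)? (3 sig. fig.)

k = ln 2 / 7.42 = 0.09342 hr⁻¹
Fraction remaining after one interval: e^(−kτ) = e^(−0.09342 × 3.00) = 0.7556
R = 1 / (1 − 0.7556) = 4.092
Css,max = 57.7 × 4.092 = 236.1 mg/L
Css,min = Css,max × e^(−kτ) = 236.1 × 0.7556 ≈ 178 mg/L

178 mg/L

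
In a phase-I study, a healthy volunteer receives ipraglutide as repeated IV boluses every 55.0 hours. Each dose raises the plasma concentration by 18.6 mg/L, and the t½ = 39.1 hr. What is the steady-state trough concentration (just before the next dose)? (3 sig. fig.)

k = ln 2 / 39.1 = 0.01773 hr⁻¹
Fraction remaining after one interval: e^(−kτ) = e^(−0.01773 × 55.0) = 0.3772
R = 1 / (1 − 0.3772) = 1.606
Css,max = 18.6 × 1.606 = 29.86 mg/L
Css,min = Css,max × e^(−kτ) = 29.86 × 0.3772 ≈ 11.3 mg/L

11.3 mg/L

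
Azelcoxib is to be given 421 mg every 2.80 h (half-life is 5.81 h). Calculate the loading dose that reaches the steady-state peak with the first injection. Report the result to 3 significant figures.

1480 mg

k = ln 2 / 5.81 = 0.1193 h⁻¹
Accumulation ratio R = 1 / (1 − e^(−kτ)) = 1 / (1 − e^(−0.1193×2.80)) = 1 / (1 − 0.7160) = 3.521
Loading dose = maintenance dose × R = 421 × 3.521 ≈ 1480 mg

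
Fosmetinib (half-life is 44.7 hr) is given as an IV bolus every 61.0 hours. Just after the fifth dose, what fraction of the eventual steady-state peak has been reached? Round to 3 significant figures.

0.991

k = ln 2 / 44.7 = 0.01551 hr⁻¹
f_n = 1 − e^(−nkτ) = 1 − e^(−5 × 0.01551 × 61.0) = 1 − e^(−4.730) = 1 − 0.008831 ≈ 0.991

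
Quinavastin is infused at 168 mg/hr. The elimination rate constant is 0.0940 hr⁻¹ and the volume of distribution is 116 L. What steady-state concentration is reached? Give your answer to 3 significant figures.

15.4 µg/mL

CL = k · V = 0.0940 × 116 = 10.90 L/hr
Css = rate / CL = 168 / 10.90 ≈ 15.4 µg/mL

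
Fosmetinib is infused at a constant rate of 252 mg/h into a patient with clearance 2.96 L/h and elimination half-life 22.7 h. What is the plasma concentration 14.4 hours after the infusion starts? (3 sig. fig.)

Css = rate / CL = 252 / 2.96 = 85.14 mg/L
k = ln 2 / 22.7 = 0.03054 h⁻¹
C(t) = Css (1 − e^(−kt)) = 85.14 × (1 − e^(−0.4397)) = 85.14 × 0.3558 ≈ 30.3 mg/L

30.3 mg/L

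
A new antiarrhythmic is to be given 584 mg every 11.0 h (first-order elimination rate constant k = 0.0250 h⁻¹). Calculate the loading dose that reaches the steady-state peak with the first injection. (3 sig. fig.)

Accumulation ratio R = 1 / (1 − e^(−kτ)) = 1 / (1 − e^(−0.02500×11.0)) = 1 / (1 − 0.7596) = 4.159
Loading dose = maintenance dose × R = 584 × 4.159 ≈ 2430 mg

2430 mg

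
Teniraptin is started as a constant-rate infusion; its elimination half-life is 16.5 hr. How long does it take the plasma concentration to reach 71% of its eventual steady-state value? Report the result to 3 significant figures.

29.5 hours

k = ln 2 / 16.5 = 0.04201 hr⁻¹
f = 1 − e^(−kt)  ⇒  t = −ln(1 − f) / k
t = −ln(1 − 0.71) / 0.04201 = 1.238 / 0.04201 ≈ 29.5 hours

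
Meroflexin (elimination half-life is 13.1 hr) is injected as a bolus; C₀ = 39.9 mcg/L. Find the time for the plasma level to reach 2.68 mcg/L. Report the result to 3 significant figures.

51.0 hours

k = ln 2 / 13.1 = 0.05291 hr⁻¹
C(t) = C₀ e^(−kt)  ⇒  t = ln(C₀/C) / k
t = ln(39.9/2.68) / 0.05291 = 2.701 / 0.05291 ≈ 51.0 hours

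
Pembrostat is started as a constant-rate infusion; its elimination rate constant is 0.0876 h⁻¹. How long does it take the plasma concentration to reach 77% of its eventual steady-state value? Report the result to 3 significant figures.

16.8 hours

f = 1 − e^(−kt)  ⇒  t = −ln(1 − f) / k
t = −ln(1 − 0.77) / 0.08760 = 1.470 / 0.08760 ≈ 16.8 hours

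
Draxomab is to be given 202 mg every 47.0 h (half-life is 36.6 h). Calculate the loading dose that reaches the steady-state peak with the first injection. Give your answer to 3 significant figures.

k = ln 2 / 36.6 = 0.01894 h⁻¹
Accumulation ratio R = 1 / (1 − e^(−kτ)) = 1 / (1 − e^(−0.01894×47.0)) = 1 / (1 − 0.4106) = 1.697
Loading dose = maintenance dose × R = 202 × 1.697 ≈ 343 mg

343 mg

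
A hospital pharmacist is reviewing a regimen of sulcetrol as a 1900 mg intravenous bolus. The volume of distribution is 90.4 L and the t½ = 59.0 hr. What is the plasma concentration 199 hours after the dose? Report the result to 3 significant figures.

2.03 µg/mL

C₀ = dose / V = 1900 / 90.4 = 21.02 µg/mL
k = ln 2 / 59.0 = 0.01175 hr⁻¹
C(t) = C₀ e^(−kt) = 21.02 × e^(−0.01175 × 199) = 21.02 × e^(−2.338) = 21.02 × 0.09653 ≈ 2.03 µg/mL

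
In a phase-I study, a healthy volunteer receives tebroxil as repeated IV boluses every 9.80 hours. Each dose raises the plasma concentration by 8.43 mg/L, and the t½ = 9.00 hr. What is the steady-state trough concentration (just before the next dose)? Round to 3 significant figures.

k = ln 2 / 9.00 = 0.07702 hr⁻¹
Fraction remaining after one interval: e^(−kτ) = e^(−0.07702 × 9.80) = 0.4701
R = 1 / (1 − 0.4701) = 1.887
Css,max = 8.43 × 1.887 = 15.91 mg/L
Css,min = Css,max × e^(−kτ) = 15.91 × 0.4701 ≈ 7.48 mg/L

7.48 mg/L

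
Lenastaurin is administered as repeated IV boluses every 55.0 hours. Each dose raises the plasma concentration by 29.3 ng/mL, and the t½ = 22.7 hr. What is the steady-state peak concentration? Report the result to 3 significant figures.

k = ln 2 / 22.7 = 0.03054 hr⁻¹
Fraction remaining after one interval: e^(−kτ) = e^(−0.03054 × 55.0) = 0.1865
R = 1 / (1 − 0.1865) = 1.229
Css,max = 29.3 × 1.229 ≈ 36.0 ng/mL

36.0 ng/mL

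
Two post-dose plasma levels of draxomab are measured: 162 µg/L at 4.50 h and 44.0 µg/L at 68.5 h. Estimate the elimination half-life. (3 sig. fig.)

k = ln(C₁/C₂) / (t₂ − t₁) = ln(162/44.0) / (68.5 − 4.50)
  = 1.303 / 64.00 = 0.02037 h⁻¹
t½ = ln 2 / k = ln 2 / 0.02037 ≈ 34.0 hours

34.0 hours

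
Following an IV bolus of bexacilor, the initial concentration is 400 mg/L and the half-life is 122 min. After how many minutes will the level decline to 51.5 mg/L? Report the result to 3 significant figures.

361 minutes

k = ln 2 / 122 = 0.005682 min⁻¹
C(t) = C₀ e^(−kt)  ⇒  t = ln(C₀/C) / k
t = ln(400/51.5) / 0.005682 = 2.050 / 0.005682 ≈ 361 minutes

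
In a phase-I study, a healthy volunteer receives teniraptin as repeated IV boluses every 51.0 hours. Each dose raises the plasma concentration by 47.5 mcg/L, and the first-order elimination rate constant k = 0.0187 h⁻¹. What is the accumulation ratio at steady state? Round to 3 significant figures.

Fraction remaining after one interval: e^(−kτ) = e^(−0.01870 × 51.0) = 0.3853
R = 1 / (1 − 0.3853) = 1 / 0.6147 ≈ 1.63

1.63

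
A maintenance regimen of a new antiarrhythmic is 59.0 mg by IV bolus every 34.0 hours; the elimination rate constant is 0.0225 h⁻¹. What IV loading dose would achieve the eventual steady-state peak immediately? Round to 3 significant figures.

110 mg

Accumulation ratio R = 1 / (1 − e^(−kτ)) = 1 / (1 − e^(−0.02250×34.0)) = 1 / (1 − 0.4653) = 1.870
Loading dose = maintenance dose × R = 59.0 × 1.870 ≈ 110 mg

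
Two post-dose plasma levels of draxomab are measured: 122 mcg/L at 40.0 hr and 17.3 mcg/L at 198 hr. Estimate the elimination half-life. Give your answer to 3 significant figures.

k = ln(C₁/C₂) / (t₂ − t₁) = ln(122/17.3) / (198 − 40.0)
  = 1.953 / 158.0 = 0.01236 hr⁻¹
t½ = ln 2 / k = ln 2 / 0.01236 ≈ 56.1 hours

56.1 hours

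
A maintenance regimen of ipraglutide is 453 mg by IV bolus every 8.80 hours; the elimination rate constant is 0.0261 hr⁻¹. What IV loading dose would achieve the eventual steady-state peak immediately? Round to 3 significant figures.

2210 mg

Accumulation ratio R = 1 / (1 − e^(−kτ)) = 1 / (1 − e^(−0.02610×8.80)) = 1 / (1 − 0.7948) = 4.873
Loading dose = maintenance dose × R = 453 × 4.873 ≈ 2210 mg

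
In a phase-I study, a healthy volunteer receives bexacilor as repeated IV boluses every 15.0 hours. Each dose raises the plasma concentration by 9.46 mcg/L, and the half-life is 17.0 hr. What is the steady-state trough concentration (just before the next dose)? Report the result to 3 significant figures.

k = ln 2 / 17.0 = 0.04077 hr⁻¹
Fraction remaining after one interval: e^(−kτ) = e^(−0.04077 × 15.0) = 0.5425
R = 1 / (1 − 0.5425) = 2.186
Css,max = 9.46 × 2.186 = 20.68 mcg/L
Css,min = Css,max × e^(−kτ) = 20.68 × 0.5425 ≈ 11.2 mcg/L

11.2 mcg/L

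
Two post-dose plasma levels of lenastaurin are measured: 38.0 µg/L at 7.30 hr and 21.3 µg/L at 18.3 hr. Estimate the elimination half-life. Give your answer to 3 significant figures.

k = ln(C₁/C₂) / (t₂ − t₁) = ln(38.0/21.3) / (18.3 − 7.30)
  = 0.5789 / 11.00 = 0.05263 hr⁻¹
t½ = ln 2 / k = ln 2 / 0.05263 ≈ 13.2 hours

13.2 hours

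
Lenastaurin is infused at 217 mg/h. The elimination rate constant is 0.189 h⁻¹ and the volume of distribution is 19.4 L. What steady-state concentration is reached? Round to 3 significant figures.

59.2 mg/L

CL = k · V = 0.189 × 19.4 = 3.667 L/h
Css = rate / CL = 217 / 3.667 ≈ 59.2 mg/L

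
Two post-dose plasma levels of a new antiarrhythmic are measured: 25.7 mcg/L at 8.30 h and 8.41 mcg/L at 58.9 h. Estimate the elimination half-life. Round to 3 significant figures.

31.4 hours

k = ln(C₁/C₂) / (t₂ − t₁) = ln(25.7/8.41) / (58.9 − 8.30)
  = 1.117 / 50.60 = 0.02208 h⁻¹
t½ = ln 2 / k = ln 2 / 0.02208 ≈ 31.4 hours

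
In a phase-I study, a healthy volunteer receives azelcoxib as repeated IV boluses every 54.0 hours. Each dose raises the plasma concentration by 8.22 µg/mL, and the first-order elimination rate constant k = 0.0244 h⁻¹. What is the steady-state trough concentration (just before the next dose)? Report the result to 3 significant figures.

Fraction remaining after one interval: e^(−kτ) = e^(−0.02440 × 54.0) = 0.2678
R = 1 / (1 − 0.2678) = 1.366
Css,max = 8.22 × 1.366 = 11.23 µg/mL
Css,min = Css,max × e^(−kτ) = 11.23 × 0.2678 ≈ 3.01 µg/mL

3.01 µg/mL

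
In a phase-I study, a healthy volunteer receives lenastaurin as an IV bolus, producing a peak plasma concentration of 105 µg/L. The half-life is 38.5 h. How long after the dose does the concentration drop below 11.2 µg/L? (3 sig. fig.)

124 hours

k = ln 2 / 38.5 = 0.01800 h⁻¹
C(t) = C₀ e^(−kt)  ⇒  t = ln(C₀/C) / k
t = ln(105/11.2) / 0.01800 = 2.238 / 0.01800 ≈ 124 hours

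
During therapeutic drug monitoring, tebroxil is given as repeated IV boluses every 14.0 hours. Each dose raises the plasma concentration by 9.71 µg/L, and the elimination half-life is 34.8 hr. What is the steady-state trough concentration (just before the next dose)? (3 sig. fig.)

30.2 µg/L

k = ln 2 / 34.8 = 0.01992 hr⁻¹
Fraction remaining after one interval: e^(−kτ) = e^(−0.01992 × 14.0) = 0.7567
R = 1 / (1 − 0.7567) = 4.109
Css,max = 9.71 × 4.109 = 39.90 µg/L
Css,min = Css,max × e^(−kτ) = 39.90 × 0.7567 ≈ 30.2 µg/L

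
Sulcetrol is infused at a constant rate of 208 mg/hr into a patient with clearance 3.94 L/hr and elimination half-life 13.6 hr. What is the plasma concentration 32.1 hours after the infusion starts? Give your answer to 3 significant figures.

Css = rate / CL = 208 / 3.94 = 52.79 mg/L
k = ln 2 / 13.6 = 0.05097 hr⁻¹
C(t) = Css (1 − e^(−kt)) = 52.79 × (1 − e^(−1.636)) = 52.79 × 0.8052 ≈ 42.5 mg/L

42.5 mg/L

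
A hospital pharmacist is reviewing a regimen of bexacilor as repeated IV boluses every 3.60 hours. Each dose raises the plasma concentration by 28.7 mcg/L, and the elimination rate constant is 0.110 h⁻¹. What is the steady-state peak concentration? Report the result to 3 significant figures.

Fraction remaining after one interval: e^(−kτ) = e^(−0.1100 × 3.60) = 0.6730
R = 1 / (1 − 0.6730) = 3.058
Css,max = 28.7 × 3.058 ≈ 87.8 mcg/L

87.8 mcg/L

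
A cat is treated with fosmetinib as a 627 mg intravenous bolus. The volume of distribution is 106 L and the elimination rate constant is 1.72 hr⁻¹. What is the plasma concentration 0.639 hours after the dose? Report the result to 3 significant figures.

C₀ = dose / V = 627 / 106 = 5.915 mg/L
C(t) = C₀ e^(−kt) = 5.915 × e^(−1.720 × 0.639) = 5.915 × e^(−1.099) = 5.915 × 0.3332 ≈ 1.97 mg/L

1.97 mg/L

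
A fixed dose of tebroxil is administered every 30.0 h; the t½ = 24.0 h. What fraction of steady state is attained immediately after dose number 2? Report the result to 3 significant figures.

k = ln 2 / 24.0 = 0.02888 h⁻¹
f_n = 1 − e^(−nkτ) = 1 − e^(−2 × 0.02888 × 30.0) = 1 − e^(−1.733) = 1 − 0.1768 ≈ 0.823

0.823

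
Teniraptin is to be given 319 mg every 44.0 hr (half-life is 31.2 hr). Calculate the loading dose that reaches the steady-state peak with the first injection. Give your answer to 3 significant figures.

k = ln 2 / 31.2 = 0.02222 hr⁻¹
Accumulation ratio R = 1 / (1 − e^(−kτ)) = 1 / (1 − e^(−0.02222×44.0)) = 1 / (1 − 0.3762) = 1.603
Loading dose = maintenance dose × R = 319 × 1.603 ≈ 511 mg

511 mg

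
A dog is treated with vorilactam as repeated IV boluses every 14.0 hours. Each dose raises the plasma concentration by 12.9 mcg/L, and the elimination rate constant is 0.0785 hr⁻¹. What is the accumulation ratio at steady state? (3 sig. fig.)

Fraction remaining after one interval: e^(−kτ) = e^(−0.07850 × 14.0) = 0.3332
R = 1 / (1 − 0.3332) = 1 / 0.6668 ≈ 1.50

1.50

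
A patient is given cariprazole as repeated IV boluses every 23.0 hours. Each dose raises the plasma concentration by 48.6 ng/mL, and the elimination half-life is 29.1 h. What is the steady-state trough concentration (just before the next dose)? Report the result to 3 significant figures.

k = ln 2 / 29.1 = 0.02382 h⁻¹
Fraction remaining after one interval: e^(−kτ) = e^(−0.02382 × 23.0) = 0.5782
R = 1 / (1 − 0.5782) = 2.371
Css,max = 48.6 × 2.371 = 115.2 ng/mL
Css,min = Css,max × e^(−kτ) = 115.2 × 0.5782 ≈ 66.6 ng/mL

66.6 ng/mL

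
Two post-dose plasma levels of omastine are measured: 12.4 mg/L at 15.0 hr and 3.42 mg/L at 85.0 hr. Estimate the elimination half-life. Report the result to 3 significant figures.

37.7 hours

k = ln(C₁/C₂) / (t₂ − t₁) = ln(12.4/3.42) / (85.0 − 15.0)
  = 1.288 / 70.00 = 0.01840 hr⁻¹
t½ = ln 2 / k = ln 2 / 0.01840 ≈ 37.7 hours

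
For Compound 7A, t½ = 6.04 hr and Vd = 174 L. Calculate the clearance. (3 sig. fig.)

20.0 L/hr

k = ln 2 / t½ = ln 2 / 6.04 = 0.1148 hr⁻¹
CL = k · V = 0.1148 × 174 ≈ 20.0 L/hr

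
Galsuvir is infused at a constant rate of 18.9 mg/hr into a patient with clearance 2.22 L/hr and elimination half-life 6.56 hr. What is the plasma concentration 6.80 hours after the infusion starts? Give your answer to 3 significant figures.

4.36 mg/L

Css = rate / CL = 18.9 / 2.22 = 8.514 mg/L
k = ln 2 / 6.56 = 0.1057 hr⁻¹
C(t) = Css (1 − e^(−kt)) = 8.514 × (1 − e^(−0.7185)) = 8.514 × 0.5125 ≈ 4.36 mg/L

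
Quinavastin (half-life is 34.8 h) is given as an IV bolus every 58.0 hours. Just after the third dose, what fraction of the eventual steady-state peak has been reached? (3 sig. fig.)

k = ln 2 / 34.8 = 0.01992 h⁻¹
f_n = 1 − e^(−nkτ) = 1 − e^(−3 × 0.01992 × 58.0) = 1 − e^(−3.466) = 1 − 0.03125 ≈ 0.969

0.969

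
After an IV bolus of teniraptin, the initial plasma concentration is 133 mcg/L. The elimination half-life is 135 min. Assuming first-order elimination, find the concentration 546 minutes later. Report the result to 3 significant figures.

k = ln 2 / 135 = 0.005134 min⁻¹
C(t) = C₀ e^(−kt) = 133 × e^(−0.005134 × 546) = 133 × e^(−2.803) = 133 × 0.06060 ≈ 8.06 mcg/L

8.06 mcg/L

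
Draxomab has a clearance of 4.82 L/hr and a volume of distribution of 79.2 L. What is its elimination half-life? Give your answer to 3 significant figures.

k = CL / V = 4.82 / 79.2 = 0.06086 hr⁻¹
t½ = ln 2 / k = ln 2 / 0.06086 ≈ 11.4 hours

11.4 hours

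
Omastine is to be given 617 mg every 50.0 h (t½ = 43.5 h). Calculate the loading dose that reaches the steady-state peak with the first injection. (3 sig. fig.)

k = ln 2 / 43.5 = 0.01593 h⁻¹
Accumulation ratio R = 1 / (1 − e^(−kτ)) = 1 / (1 − e^(−0.01593×50.0)) = 1 / (1 − 0.4508) = 1.821
Loading dose = maintenance dose × R = 617 × 1.821 ≈ 1120 mg

1120 mg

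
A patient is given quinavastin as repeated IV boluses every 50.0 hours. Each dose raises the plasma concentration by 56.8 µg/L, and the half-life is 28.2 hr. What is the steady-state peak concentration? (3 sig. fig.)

k = ln 2 / 28.2 = 0.02458 hr⁻¹
Fraction remaining after one interval: e^(−kτ) = e^(−0.02458 × 50.0) = 0.2926
R = 1 / (1 − 0.2926) = 1.414
Css,max = 56.8 × 1.414 ≈ 80.3 µg/L

80.3 µg/L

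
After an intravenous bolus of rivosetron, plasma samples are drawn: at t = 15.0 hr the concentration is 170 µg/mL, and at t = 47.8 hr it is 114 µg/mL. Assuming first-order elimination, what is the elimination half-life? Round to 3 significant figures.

k = ln(C₁/C₂) / (t₂ − t₁) = ln(170/114) / (47.8 − 15.0)
  = 0.3996 / 32.80 = 0.01218 hr⁻¹
t½ = ln 2 / k = ln 2 / 0.01218 ≈ 56.9 hours

56.9 hours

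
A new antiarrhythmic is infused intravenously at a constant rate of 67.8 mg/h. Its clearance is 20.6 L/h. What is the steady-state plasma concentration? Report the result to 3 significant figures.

3.29 µg/mL

Css = infusion rate / CL = 67.8 / 20.6 ≈ 3.29 µg/mL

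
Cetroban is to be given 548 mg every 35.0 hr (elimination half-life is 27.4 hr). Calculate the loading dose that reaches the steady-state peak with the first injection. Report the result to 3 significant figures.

933 mg

k = ln 2 / 27.4 = 0.02530 hr⁻¹
Accumulation ratio R = 1 / (1 − e^(−kτ)) = 1 / (1 − e^(−0.02530×35.0)) = 1 / (1 − 0.4125) = 1.702
Loading dose = maintenance dose × R = 548 × 1.702 ≈ 933 mg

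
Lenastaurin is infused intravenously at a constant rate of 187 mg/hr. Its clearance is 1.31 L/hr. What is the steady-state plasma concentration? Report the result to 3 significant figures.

143 µg/mL

Css = infusion rate / CL = 187 / 1.31 ≈ 143 µg/mL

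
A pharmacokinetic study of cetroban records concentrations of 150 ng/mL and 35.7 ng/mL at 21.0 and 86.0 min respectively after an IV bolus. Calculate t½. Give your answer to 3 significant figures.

31.4 minutes

k = ln(C₁/C₂) / (t₂ − t₁) = ln(150/35.7) / (86.0 − 21.0)
  = 1.435 / 65.00 = 0.02208 min⁻¹
t½ = ln 2 / k = ln 2 / 0.02208 ≈ 31.4 minutes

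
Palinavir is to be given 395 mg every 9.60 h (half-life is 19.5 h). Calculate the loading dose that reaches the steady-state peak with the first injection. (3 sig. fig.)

1370 mg

k = ln 2 / 19.5 = 0.03555 h⁻¹
Accumulation ratio R = 1 / (1 − e^(−kτ)) = 1 / (1 − e^(−0.03555×9.60)) = 1 / (1 − 0.7109) = 3.459
Loading dose = maintenance dose × R = 395 × 3.459 ≈ 1370 mg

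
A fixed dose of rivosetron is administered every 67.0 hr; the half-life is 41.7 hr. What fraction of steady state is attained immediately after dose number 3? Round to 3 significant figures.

0.965

k = ln 2 / 41.7 = 0.01662 hr⁻¹
f_n = 1 − e^(−nkτ) = 1 − e^(−3 × 0.01662 × 67.0) = 1 − e^(−3.341) = 1 − 0.03540 ≈ 0.965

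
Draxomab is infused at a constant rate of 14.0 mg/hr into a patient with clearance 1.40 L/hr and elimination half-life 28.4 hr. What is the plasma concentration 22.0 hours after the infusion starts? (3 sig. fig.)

4.15 mg/L

Css = rate / CL = 14.0 / 1.40 = 10.00 mg/L
k = ln 2 / 28.4 = 0.02441 hr⁻¹
C(t) = Css (1 − e^(−kt)) = 10.00 × (1 − e^(−0.5369)) = 10.00 × 0.4155 ≈ 4.15 mg/L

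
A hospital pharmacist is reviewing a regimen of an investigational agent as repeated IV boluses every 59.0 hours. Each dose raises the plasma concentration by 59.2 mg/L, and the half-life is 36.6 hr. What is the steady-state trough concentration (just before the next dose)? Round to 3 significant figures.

28.8 mg/L

k = ln 2 / 36.6 = 0.01894 hr⁻¹
Fraction remaining after one interval: e^(−kτ) = e^(−0.01894 × 59.0) = 0.3271
R = 1 / (1 − 0.3271) = 1.486
Css,max = 59.2 × 1.486 = 87.98 mg/L
Css,min = Css,max × e^(−kτ) = 87.98 × 0.3271 ≈ 28.8 mg/L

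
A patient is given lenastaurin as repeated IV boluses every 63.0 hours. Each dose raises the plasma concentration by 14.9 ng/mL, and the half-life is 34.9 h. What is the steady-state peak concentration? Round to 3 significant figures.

k = ln 2 / 34.9 = 0.01986 h⁻¹
Fraction remaining after one interval: e^(−kτ) = e^(−0.01986 × 63.0) = 0.2861
R = 1 / (1 − 0.2861) = 1.401
Css,max = 14.9 × 1.401 ≈ 20.9 ng/mL

20.9 ng/mL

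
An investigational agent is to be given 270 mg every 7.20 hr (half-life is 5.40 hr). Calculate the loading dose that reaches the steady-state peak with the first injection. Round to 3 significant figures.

k = ln 2 / 5.40 = 0.1284 hr⁻¹
Accumulation ratio R = 1 / (1 − e^(−kτ)) = 1 / (1 − e^(−0.1284×7.20)) = 1 / (1 − 0.3969) = 1.658
Loading dose = maintenance dose × R = 270 × 1.658 ≈ 448 mg

448 mg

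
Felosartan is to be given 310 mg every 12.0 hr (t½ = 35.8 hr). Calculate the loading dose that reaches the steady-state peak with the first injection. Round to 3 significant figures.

1500 mg

k = ln 2 / 35.8 = 0.01936 hr⁻¹
Accumulation ratio R = 1 / (1 − e^(−kτ)) = 1 / (1 − e^(−0.01936×12.0)) = 1 / (1 − 0.7927) = 4.823
Loading dose = maintenance dose × R = 310 × 4.823 ≈ 1500 mg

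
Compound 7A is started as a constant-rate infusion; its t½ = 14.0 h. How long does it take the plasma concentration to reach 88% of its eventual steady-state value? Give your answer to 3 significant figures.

42.8 hours

k = ln 2 / 14.0 = 0.04951 h⁻¹
f = 1 − e^(−kt)  ⇒  t = −ln(1 − f) / k
t = −ln(1 − 0.88) / 0.04951 = 2.120 / 0.04951 ≈ 42.8 hours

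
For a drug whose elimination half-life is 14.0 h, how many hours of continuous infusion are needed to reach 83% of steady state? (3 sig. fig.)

k = ln 2 / 14.0 = 0.04951 h⁻¹
f = 1 − e^(−kt)  ⇒  t = −ln(1 − f) / k
t = −ln(1 − 0.83) / 0.04951 = 1.772 / 0.04951 ≈ 35.8 hours

35.8 hours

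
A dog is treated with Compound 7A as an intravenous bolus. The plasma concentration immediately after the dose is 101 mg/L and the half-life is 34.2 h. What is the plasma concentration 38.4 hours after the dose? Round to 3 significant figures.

46.4 mg/L

k = ln 2 / 34.2 = 0.02027 h⁻¹
38.4 h is 1.123 half-lives, so C = 101 × (1/2)^1.123 = 101 × 0.4592 ≈ 46.4 mg/L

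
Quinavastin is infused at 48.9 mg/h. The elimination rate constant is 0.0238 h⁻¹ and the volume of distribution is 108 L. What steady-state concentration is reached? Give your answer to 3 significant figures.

CL = k · V = 0.0238 × 108 = 2.570 L/h
Css = rate / CL = 48.9 / 2.570 ≈ 19.0 µg/mL

19.0 µg/mL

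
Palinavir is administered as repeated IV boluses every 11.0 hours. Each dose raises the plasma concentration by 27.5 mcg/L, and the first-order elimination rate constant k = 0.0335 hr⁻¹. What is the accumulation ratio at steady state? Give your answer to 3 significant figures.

3.24

Fraction remaining after one interval: e^(−kτ) = e^(−0.03350 × 11.0) = 0.6918
R = 1 / (1 − 0.6918) = 1 / 0.3082 ≈ 3.24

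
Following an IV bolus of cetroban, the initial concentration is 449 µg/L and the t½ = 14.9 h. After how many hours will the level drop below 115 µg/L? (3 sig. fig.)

k = ln 2 / 14.9 = 0.04652 h⁻¹
C(t) = C₀ e^(−kt)  ⇒  t = ln(C₀/C) / k
t = ln(449/115) / 0.04652 = 1.362 / 0.04652 ≈ 29.3 hours

29.3 hours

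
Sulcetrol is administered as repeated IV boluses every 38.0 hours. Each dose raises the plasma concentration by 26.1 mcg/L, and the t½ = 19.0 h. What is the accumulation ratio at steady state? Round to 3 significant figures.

k = ln 2 / 19.0 = 0.03648 h⁻¹
Fraction remaining after one interval: e^(−kτ) = e^(−0.03648 × 38.0) = 0.2500
R = 1 / (1 − 0.2500) = 1 / 0.7500 ≈ 1.33

1.33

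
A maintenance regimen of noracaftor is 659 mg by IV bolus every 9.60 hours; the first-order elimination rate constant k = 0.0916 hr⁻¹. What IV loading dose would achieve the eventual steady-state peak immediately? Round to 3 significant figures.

1130 mg

Accumulation ratio R = 1 / (1 − e^(−kτ)) = 1 / (1 − e^(−0.09160×9.60)) = 1 / (1 − 0.4150) = 1.710
Loading dose = maintenance dose × R = 659 × 1.710 ≈ 1130 mg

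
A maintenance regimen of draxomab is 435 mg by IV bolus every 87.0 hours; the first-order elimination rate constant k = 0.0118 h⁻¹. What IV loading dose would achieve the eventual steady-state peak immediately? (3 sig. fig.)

678 mg

Accumulation ratio R = 1 / (1 − e^(−kτ)) = 1 / (1 − e^(−0.01180×87.0)) = 1 / (1 − 0.3582) = 1.558
Loading dose = maintenance dose × R = 435 × 1.558 ≈ 678 mg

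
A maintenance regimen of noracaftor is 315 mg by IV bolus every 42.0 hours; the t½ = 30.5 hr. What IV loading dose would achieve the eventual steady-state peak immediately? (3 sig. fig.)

k = ln 2 / 30.5 = 0.02273 hr⁻¹
Accumulation ratio R = 1 / (1 − e^(−kτ)) = 1 / (1 − e^(−0.02273×42.0)) = 1 / (1 − 0.3850) = 1.626
Loading dose = maintenance dose × R = 315 × 1.626 ≈ 512 mg

512 mg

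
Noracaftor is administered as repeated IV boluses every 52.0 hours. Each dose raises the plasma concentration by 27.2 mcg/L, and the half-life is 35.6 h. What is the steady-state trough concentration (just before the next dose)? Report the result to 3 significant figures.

15.5 mcg/L

k = ln 2 / 35.6 = 0.01947 h⁻¹
Fraction remaining after one interval: e^(−kτ) = e^(−0.01947 × 52.0) = 0.3633
R = 1 / (1 − 0.3633) = 1.571
Css,max = 27.2 × 1.571 = 42.72 mcg/L
Css,min = Css,max × e^(−kτ) = 42.72 × 0.3633 ≈ 15.5 mcg/L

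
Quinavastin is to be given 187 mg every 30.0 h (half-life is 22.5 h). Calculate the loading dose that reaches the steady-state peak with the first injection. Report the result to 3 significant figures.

k = ln 2 / 22.5 = 0.03081 h⁻¹
Accumulation ratio R = 1 / (1 − e^(−kτ)) = 1 / (1 − e^(−0.03081×30.0)) = 1 / (1 − 0.3969) = 1.658
Loading dose = maintenance dose × R = 187 × 1.658 ≈ 310 mg

310 mg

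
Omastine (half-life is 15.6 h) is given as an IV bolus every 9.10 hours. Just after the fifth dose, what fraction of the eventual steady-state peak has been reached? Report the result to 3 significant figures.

k = ln 2 / 15.6 = 0.04443 h⁻¹
f_n = 1 − e^(−nkτ) = 1 − e^(−5 × 0.04443 × 9.10) = 1 − e^(−2.022) = 1 − 0.1324 ≈ 0.868

0.868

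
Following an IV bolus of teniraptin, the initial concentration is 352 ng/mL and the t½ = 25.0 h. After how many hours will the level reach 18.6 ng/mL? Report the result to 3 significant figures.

106 hours

k = ln 2 / 25.0 = 0.02773 h⁻¹
C(t) = C₀ e^(−kt)  ⇒  t = ln(C₀/C) / k
t = ln(352/18.6) / 0.02773 = 2.940 / 0.02773 ≈ 106 hours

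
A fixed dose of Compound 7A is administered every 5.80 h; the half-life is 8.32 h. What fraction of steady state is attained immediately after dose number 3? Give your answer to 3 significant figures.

0.765

k = ln 2 / 8.32 = 0.08331 h⁻¹
f_n = 1 − e^(−nkτ) = 1 − e^(−3 × 0.08331 × 5.80) = 1 − e^(−1.450) = 1 − 0.2347 ≈ 0.765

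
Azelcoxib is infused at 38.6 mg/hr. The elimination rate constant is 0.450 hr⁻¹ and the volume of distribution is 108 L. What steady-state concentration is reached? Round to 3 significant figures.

0.794 mg/L

CL = k · V = 0.450 × 108 = 48.60 L/hr
Css = rate / CL = 38.6 / 48.60 ≈ 0.794 mg/L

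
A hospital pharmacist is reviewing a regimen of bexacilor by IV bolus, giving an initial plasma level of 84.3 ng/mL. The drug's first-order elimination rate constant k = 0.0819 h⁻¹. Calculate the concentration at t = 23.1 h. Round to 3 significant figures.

12.7 ng/mL

C(t) = C₀ e^(−kt) = 84.3 × e^(−0.08190 × 23.1) = 84.3 × e^(−1.892) = 84.3 × 0.1508 ≈ 12.7 ng/mL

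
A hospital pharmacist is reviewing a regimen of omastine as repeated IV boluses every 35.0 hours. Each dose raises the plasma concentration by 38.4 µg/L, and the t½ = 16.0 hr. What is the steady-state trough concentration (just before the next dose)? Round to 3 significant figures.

10.8 µg/L

k = ln 2 / 16.0 = 0.04332 hr⁻¹
Fraction remaining after one interval: e^(−kτ) = e^(−0.04332 × 35.0) = 0.2195
R = 1 / (1 − 0.2195) = 1.281
Css,max = 38.4 × 1.281 = 49.20 µg/L
Css,min = Css,max × e^(−kτ) = 49.20 × 0.2195 ≈ 10.8 µg/L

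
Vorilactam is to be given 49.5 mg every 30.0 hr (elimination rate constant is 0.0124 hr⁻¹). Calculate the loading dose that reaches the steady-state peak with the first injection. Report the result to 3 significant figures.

Accumulation ratio R = 1 / (1 − e^(−kτ)) = 1 / (1 − e^(−0.01240×30.0)) = 1 / (1 − 0.6894) = 3.219
Loading dose = maintenance dose × R = 49.5 × 3.219 ≈ 159 mg

159 mg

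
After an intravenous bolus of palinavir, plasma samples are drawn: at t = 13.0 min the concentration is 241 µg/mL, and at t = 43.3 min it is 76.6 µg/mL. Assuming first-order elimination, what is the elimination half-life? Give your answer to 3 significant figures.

k = ln(C₁/C₂) / (t₂ − t₁) = ln(241/76.6) / (43.3 − 13.0)
  = 1.146 / 30.30 = 0.03783 min⁻¹
t½ = ln 2 / k = ln 2 / 0.03783 ≈ 18.3 minutes

18.3 minutes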